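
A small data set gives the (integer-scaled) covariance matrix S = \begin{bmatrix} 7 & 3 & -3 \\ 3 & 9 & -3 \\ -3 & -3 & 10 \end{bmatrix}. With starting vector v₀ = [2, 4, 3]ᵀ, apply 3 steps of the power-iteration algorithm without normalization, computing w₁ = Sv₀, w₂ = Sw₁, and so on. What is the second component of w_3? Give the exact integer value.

3444

w1 = Sv₀ = (17, 33, 12)
w2 = Sw1 = (182, 312, -30)
w3 = Sw2 = (2300, 3444, -1782)
The requested component of w3 is 3444.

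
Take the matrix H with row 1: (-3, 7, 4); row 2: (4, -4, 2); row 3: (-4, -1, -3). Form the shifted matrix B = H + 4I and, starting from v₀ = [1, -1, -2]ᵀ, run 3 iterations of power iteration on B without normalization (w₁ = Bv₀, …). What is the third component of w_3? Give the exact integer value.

253

B = H + 4I has rows (1, 7, 4); (4, 0, 2); (-4, -1, 1)
w1 = Bv₀ = (1·1 + 7·(-1) + 4·(-2); 4·1 + 0·(-1) + 2·(-2); (-4)·1 + (-1)·(-1) + 1·(-2)) = (-14, 0, -5)
w2 = Bw1 = (1·(-14) + 7·0 + 4·(-5); 4·(-14) + 0·0 + 2·(-5); (-4)·(-14) + (-1)·0 + 1·(-5)) = (-34, -66, 51)
w3 = Bw2 = (-292, -34, 253)
Requested component of w3: 253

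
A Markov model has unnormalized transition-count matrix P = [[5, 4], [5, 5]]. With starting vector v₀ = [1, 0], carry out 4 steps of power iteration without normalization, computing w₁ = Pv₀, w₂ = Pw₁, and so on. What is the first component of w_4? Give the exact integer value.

w1 = Pv₀ = (5·1 + 4·0; 5·1 + 5·0) = (5, 5)
w2 = Pw1 = (5·5 + 4·5; 5·5 + 5·5) = (45, 50)
w3 = Pw2 = (425, 475)
w4 = Pw3 = (4025, 4500)
The requested component of w4 is 4025.

4025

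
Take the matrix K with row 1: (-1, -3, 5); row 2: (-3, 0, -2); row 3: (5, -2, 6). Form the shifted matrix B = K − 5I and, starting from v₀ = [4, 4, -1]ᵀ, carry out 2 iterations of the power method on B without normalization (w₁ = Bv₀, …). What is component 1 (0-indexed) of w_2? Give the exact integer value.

B = K − 5I has rows (-6, -3, 5); (-3, -5, -2); (5, -2, 1)
w1 = Bv₀ = (-41, -30, 11)
w2 = Bw1 = (391, 251, -134)
Requested component of w2: 251

251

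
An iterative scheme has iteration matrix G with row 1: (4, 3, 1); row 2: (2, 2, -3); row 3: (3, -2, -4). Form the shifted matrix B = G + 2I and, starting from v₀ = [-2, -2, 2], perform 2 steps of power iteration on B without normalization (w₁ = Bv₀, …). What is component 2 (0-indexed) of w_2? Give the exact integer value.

B = G + 2I has rows (6, 3, 1); (2, 4, -3); (3, -2, -2)
w1 = Bv₀ = (6·(-2) + 3·(-2) + 1·2; 2·(-2) + 4·(-2) + (-3)·2; 3·(-2) + (-2)·(-2) + (-2)·2) = (-16, -18, -6)
w2 = Bw1 = (6·(-16) + 3·(-18) + 1·(-6); 2·(-16) + 4·(-18) + (-3)·(-6); 3·(-16) + (-2)·(-18) + (-2)·(-6)) = (-156, -86, 0)
Requested component of w2: 0

0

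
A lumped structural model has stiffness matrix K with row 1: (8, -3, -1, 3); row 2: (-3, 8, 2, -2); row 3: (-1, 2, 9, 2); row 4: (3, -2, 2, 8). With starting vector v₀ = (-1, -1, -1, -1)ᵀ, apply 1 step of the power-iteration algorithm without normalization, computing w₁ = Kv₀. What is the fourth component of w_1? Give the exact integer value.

w1 = Kv₀ = (8·(-1) + (-3)·(-1) + (-1)·(-1) + 3·(-1); (-3)·(-1) + 8·(-1) + 2·(-1) + (-2)·(-1); (-1)·(-1) + 2·(-1) + 9·(-1) + 2·(-1); 3·(-1) + (-2)·(-1) + 2·(-1) + 8·(-1)) = (-7, -5, -12, -11)
The requested component of w1 is -11.

-11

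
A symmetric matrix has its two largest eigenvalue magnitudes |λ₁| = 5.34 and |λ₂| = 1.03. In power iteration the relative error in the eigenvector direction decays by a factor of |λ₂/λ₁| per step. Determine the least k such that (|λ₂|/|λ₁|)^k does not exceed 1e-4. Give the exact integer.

|λ₂/λ₁| = 1.03/5.34 = 0.19288
Need k ≥ ln(1e-4) / ln(0.19288) = -9.2103 / -1.6457 ≈ 5.597
Smallest integer k satisfying the bound: 6

6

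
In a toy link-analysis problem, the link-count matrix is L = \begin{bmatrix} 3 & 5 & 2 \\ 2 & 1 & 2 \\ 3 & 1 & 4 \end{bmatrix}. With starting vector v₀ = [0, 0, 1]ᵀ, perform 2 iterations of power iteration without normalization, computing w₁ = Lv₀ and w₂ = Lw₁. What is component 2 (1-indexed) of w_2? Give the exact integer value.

14

w1 = Lv₀ = (2, 2, 4)
w2 = Lw1 = (24, 14, 24)
The requested component of w2 is 14.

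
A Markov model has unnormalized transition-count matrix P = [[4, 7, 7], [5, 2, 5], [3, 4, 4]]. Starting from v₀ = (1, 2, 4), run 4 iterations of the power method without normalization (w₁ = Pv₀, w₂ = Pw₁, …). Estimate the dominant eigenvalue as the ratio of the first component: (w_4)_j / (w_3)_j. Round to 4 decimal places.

13.3381

w1 = Pv₀ = (46, 29, 27)
w2 = Pw1 = (576, 423, 362)
w3 = Pw2 = (7799, 5536, 4868)
w4 = Pw3 = (104024, 74407, 65013)
Ratio at component: 104024 / 7799 = 13.3381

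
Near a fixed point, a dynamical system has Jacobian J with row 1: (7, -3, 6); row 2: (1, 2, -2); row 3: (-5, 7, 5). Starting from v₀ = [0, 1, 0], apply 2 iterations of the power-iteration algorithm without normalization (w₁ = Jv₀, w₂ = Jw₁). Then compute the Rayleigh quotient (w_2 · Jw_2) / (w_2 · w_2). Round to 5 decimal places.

λ ≈ 4.36147

w1 = Jv₀ = (-3, 2, 7)
w2 = Jw1 = (15, -13, 64)
Jw2 = (528, -139, 154)
w2·Jw2 = 15·528 + (-13)·(-139) + 64·154 = 19583; w2·w2 = 15·15 + (-13)·(-13) + 64·64 = 4490
λ ≈ 19583/4490 = 4.36147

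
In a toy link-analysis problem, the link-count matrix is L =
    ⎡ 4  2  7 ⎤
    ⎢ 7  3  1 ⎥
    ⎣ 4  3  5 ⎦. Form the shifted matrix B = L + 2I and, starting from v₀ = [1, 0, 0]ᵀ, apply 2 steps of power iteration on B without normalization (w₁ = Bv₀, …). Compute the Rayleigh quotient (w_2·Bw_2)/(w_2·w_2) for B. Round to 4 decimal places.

13.8956

B = L + 2I has rows (6, 2, 7); (7, 5, 1); (4, 3, 7)
w1 = Bv₀ = (6, 7, 4)
w2 = Bw1 = (78, 81, 73)
Bw2 = (1141, 1024, 1066)
w2·Bw2 = 249760; w2·w2 = 17974; μ ≈ 249760/17974 = 13.8956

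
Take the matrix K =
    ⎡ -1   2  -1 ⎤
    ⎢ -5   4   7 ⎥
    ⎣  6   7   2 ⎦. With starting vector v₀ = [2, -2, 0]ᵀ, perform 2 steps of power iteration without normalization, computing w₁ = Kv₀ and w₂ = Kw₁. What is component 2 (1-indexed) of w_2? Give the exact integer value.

-56

w1 = Kv₀ = ((-1)·2 + 2·(-2) + (-1)·0; (-5)·2 + 4·(-2) + 7·0; 6·2 + 7·(-2) + 2·0) = (-6, -18, -2)
w2 = Kw1 = ((-1)·(-6) + 2·(-18) + (-1)·(-2); (-5)·(-6) + 4·(-18) + 7·(-2); 6·(-6) + 7·(-18) + 2·(-2)) = (-28, -56, -166)
The requested component of w2 is -56.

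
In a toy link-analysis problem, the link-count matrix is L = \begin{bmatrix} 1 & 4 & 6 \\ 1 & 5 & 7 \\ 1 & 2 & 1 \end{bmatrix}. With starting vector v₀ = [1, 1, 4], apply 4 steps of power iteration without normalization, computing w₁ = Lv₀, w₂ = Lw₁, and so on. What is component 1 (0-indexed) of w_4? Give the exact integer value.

18347

w1 = Lv₀ = (1·1 + 4·1 + 6·4; 1·1 + 5·1 + 7·4; 1·1 + 2·1 + 1·4) = (29, 34, 7)
w2 = Lw1 = (1·29 + 4·34 + 6·7; 1·29 + 5·34 + 7·7; 1·29 + 2·34 + 1·7) = (207, 248, 104)
w3 = Lw2 = (1823, 2175, 807)
w4 = Lw3 = (15365, 18347, 6980)
The requested component of w4 is 18347.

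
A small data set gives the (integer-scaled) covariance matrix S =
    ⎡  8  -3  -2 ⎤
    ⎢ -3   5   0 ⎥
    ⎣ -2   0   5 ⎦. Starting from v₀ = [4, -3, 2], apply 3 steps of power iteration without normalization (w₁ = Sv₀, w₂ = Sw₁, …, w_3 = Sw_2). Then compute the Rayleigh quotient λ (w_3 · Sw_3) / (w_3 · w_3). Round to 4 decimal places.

w1 = Sv₀ = (37, -27, 2)
w2 = Sw1 = (373, -246, -64)
w3 = Sw2 = (3850, -2349, -1066)
Sw3 = (39979, -23295, -13030)
w3·Sw3 = 3850·39979 + (-2349)·(-23295) + (-1066)·(-13030) = 222529085; w3·w3 = 3850·3850 + (-2349)·(-2349) + (-1066)·(-1066) = 21476657
λ ≈ 222529085/21476657 = 10.3614

10.3614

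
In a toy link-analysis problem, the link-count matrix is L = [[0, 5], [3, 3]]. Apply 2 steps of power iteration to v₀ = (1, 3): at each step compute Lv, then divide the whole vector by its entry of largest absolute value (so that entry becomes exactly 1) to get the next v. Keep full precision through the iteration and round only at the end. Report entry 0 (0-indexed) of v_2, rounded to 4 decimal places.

Lv0 = (15.00000, 12.00000); divide by 15.00000 → v1 = (1.00000, 0.80000)
Lv1 = (4.00000, 5.40000); divide by 5.40000 → v2 = (0.74074, 1.00000)
Requested entry of v2: 60/81 = 0.7407

0.7407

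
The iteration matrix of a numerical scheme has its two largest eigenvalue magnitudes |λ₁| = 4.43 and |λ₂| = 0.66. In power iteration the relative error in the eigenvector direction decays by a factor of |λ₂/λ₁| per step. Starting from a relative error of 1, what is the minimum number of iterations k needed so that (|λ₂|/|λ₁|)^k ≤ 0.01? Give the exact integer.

3

|λ₂/λ₁| = 0.66/4.43 = 0.14898
Need k ≥ ln(0.01) / ln(0.14898) = -4.6052 / -1.9039 ≈ 2.419
Smallest integer k satisfying the bound: 3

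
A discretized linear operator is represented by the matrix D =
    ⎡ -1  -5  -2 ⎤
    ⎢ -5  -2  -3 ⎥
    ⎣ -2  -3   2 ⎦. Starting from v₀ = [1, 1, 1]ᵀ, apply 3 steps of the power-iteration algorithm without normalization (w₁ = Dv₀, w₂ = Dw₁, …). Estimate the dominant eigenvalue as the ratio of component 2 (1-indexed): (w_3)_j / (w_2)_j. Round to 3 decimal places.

-8.377

w1 = Dv₀ = ((-1)·1 + (-5)·1 + (-2)·1; (-5)·1 + (-2)·1 + (-3)·1; (-2)·1 + (-3)·1 + 2·1) = (-8, -10, -3)
w2 = Dw1 = ((-1)·(-8) + (-5)·(-10) + (-2)·(-3); (-5)·(-8) + (-2)·(-10) + (-3)·(-3); (-2)·(-8) + (-3)·(-10) + 2·(-3)) = (64, 69, 40)
w3 = Dw2 = (-489, -578, -255)
Ratio at component: -578 / 69 = -8.377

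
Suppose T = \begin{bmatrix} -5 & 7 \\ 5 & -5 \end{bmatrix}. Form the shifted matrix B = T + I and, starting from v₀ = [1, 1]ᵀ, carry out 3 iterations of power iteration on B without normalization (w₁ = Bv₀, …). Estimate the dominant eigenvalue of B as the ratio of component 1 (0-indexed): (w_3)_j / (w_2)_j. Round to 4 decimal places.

μ ≈ -6.2727

B = T + I has rows (-4, 7); (5, -4)
w1 = Bv₀ = (3, 1)
w2 = Bw1 = (-5, 11)
w3 = Bw2 = (97, -69)
Ratio: -69/11 = -6.2727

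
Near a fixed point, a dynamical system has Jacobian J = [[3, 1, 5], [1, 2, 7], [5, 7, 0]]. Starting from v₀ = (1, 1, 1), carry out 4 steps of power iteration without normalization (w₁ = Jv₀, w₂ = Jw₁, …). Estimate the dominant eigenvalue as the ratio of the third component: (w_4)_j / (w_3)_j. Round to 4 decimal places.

w1 = Jv₀ = (9, 10, 12)
w2 = Jw1 = (97, 113, 115)
w3 = Jw2 = (979, 1128, 1276)
w4 = Jw3 = (10445, 12167, 12791)
Ratio at component: 12791 / 1276 = 10.0243

10.0243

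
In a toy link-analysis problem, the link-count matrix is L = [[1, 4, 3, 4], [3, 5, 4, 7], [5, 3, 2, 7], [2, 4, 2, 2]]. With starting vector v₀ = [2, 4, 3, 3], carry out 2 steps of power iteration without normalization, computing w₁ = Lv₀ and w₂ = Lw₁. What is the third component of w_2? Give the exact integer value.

w1 = Lv₀ = (39, 59, 49, 32)
w2 = Lw1 = (550, 832, 694, 476)
The requested component of w2 is 694.

694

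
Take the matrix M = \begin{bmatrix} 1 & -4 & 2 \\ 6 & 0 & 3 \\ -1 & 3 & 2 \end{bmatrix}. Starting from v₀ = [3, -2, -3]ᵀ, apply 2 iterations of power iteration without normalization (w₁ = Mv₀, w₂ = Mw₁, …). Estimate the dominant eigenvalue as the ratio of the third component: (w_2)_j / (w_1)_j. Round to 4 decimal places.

w1 = Mv₀ = (5, 9, -15)
w2 = Mw1 = (-61, -15, -8)
Ratio at component: -8 / -15 = 0.5333

λ ≈ 0.5333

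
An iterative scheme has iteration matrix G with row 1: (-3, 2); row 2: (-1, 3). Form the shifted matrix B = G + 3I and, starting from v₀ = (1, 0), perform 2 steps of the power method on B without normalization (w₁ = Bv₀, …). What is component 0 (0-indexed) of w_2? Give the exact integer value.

-2

B = G + 3I has rows (0, 2); (-1, 6)
w1 = Bv₀ = (0·1 + 2·0; (-1)·1 + 6·0) = (0, -1)
w2 = Bw1 = (0·0 + 2·(-1); (-1)·0 + 6·(-1)) = (-2, -6)
Requested component of w2: -2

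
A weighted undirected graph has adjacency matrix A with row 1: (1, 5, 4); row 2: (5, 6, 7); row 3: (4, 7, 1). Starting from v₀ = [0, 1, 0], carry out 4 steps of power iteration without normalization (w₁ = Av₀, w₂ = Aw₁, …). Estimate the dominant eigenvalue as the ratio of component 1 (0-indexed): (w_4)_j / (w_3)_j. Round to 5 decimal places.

14.28669

w1 = Av₀ = (1·0 + 5·1 + 4·0; 5·0 + 6·1 + 7·0; 4·0 + 7·1 + 1·0) = (5, 6, 7)
w2 = Aw1 = (1·5 + 5·6 + 4·7; 5·5 + 6·6 + 7·7; 4·5 + 7·6 + 1·7) = (63, 110, 69)
w3 = Aw2 = (889, 1458, 1091)
w4 = Aw3 = (12543, 20830, 14853)
Ratio at component: 20830 / 1458 = 14.28669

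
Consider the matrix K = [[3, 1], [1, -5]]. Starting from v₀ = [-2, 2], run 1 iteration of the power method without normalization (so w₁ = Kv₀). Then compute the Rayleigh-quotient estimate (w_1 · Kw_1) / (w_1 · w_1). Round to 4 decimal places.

-3.6000

w1 = Kv₀ = (3·(-2) + 1·2; 1·(-2) + (-5)·2) = (-4, -12)
Kw1 = (-24, 56)
w1·Kw1 = (-4)·(-24) + (-12)·56 = -576; w1·w1 = (-4)·(-4) + (-12)·(-12) = 160
λ ≈ -576/160 = -3.6000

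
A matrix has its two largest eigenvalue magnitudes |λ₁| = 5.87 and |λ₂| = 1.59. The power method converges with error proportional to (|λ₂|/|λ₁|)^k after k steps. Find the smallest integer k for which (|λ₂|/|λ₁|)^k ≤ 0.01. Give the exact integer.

|λ₂/λ₁| = 1.59/5.87 = 0.27087
Need k ≥ ln(0.01) / ln(0.27087) = -4.6052 / -1.3061 ≈ 3.526
Smallest integer k satisfying the bound: 4

4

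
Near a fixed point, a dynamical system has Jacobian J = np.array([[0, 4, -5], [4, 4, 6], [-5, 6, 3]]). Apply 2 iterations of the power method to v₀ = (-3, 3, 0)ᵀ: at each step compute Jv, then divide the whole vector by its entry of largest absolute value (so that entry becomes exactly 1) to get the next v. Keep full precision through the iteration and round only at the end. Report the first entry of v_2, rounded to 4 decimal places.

Jv0 = (12.00000, 0.00000, 33.00000); divide by 33.00000 → v1 = (0.36364, 0.00000, 1.00000)
Jv1 = (-5.00000, 7.45455, 1.18182); divide by 7.45455 → v2 = (-0.67073, 1.00000, 0.15854)
Requested entry of v2: -165/246 = -0.6707

-0.6707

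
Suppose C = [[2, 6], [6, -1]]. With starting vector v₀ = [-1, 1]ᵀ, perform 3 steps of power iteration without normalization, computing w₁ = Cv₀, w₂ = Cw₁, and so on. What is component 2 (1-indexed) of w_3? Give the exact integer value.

-235

w1 = Cv₀ = (4, -7)
w2 = Cw1 = (-34, 31)
w3 = Cw2 = (118, -235)
The requested component of w3 is -235.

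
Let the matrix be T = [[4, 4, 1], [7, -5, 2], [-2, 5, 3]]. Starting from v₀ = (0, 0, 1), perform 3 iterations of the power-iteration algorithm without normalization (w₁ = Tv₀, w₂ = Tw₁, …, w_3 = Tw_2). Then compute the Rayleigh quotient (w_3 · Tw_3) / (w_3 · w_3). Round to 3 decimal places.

4.397

w1 = Tv₀ = (4·0 + 4·0 + 1·1; 7·0 + (-5)·0 + 2·1; (-2)·0 + 5·0 + 3·1) = (1, 2, 3)
w2 = Tw1 = (4·1 + 4·2 + 1·3; 7·1 + (-5)·2 + 2·3; (-2)·1 + 5·2 + 3·3) = (15, 3, 17)
w3 = Tw2 = (89, 124, 36)
Tw3 = (888, 75, 550)
w3·Tw3 = 89·888 + 124·75 + 36·550 = 108132; w3·w3 = 89·89 + 124·124 + 36·36 = 24593
λ ≈ 108132/24593 = 4.397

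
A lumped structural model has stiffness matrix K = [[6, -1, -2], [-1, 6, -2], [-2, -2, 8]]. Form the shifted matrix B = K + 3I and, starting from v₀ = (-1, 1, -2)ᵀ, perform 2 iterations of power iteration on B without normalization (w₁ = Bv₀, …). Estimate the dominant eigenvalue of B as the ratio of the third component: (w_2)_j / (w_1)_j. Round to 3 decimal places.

B = K + 3I has rows (9, -1, -2); (-1, 9, -2); (-2, -2, 11)
w1 = Bv₀ = (-6, 14, -22)
w2 = Bw1 = (-24, 176, -258)
Ratio: -258/-22 = 11.727

11.727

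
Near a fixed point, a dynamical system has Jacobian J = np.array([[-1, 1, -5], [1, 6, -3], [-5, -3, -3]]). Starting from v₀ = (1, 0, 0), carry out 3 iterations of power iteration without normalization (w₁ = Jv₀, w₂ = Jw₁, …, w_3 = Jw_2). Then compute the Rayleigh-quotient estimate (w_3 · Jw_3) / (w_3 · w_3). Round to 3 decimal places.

-3.031

w1 = Jv₀ = ((-1)·1 + 1·0 + (-5)·0; 1·1 + 6·0 + (-3)·0; (-5)·1 + (-3)·0 + (-3)·0) = (-1, 1, -5)
w2 = Jw1 = ((-1)·(-1) + 1·1 + (-5)·(-5); 1·(-1) + 6·1 + (-3)·(-5); (-5)·(-1) + (-3)·1 + (-3)·(-5)) = (27, 20, 17)
w3 = Jw2 = (-92, 96, -246)
Jw3 = (1418, 1222, 910)
w3·Jw3 = (-92)·1418 + 96·1222 + (-246)·910 = -237004; w3·w3 = (-92)·(-92) + 96·96 + (-246)·(-246) = 78196
λ ≈ -237004/78196 = -3.031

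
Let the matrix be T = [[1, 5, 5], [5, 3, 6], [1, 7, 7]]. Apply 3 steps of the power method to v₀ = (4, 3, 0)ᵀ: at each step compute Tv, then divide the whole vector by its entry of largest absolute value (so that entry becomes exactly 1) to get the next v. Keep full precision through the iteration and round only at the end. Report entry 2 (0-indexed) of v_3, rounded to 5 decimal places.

Tv0 = (19.000000, 29.000000, 25.000000); divide by 29.000000 → v1 = (0.655172, 1.000000, 0.862069)
Tv1 = (9.965517, 11.448276, 13.689655); divide by 13.689655 → v2 = (0.727960, 0.836272, 1.000000)
Tv2 = (9.909320, 12.148615, 13.581864); divide by 13.581864 → v3 = (0.729599, 0.894473, 1.000000)
Requested entry of v3: 5392/5392 = 1.00000

1.00000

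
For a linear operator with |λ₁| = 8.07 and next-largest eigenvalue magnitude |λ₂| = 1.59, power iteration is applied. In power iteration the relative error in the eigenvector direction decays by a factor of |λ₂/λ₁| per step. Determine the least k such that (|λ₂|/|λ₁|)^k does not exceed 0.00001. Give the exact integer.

8

|λ₂/λ₁| = 1.59/8.07 = 0.19703
Need k ≥ ln(0.00001) / ln(0.19703) = -11.5129 / -1.6244 ≈ 7.087
Smallest integer k satisfying the bound: 8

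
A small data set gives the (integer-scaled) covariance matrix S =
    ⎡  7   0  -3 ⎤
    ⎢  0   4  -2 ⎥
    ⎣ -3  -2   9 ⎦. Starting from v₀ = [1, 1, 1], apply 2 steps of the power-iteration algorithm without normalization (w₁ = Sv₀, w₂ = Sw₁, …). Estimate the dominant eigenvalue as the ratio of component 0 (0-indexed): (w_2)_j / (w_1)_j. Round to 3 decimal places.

4.000

w1 = Sv₀ = (7·1 + 0·1 + (-3)·1; 0·1 + 4·1 + (-2)·1; (-3)·1 + (-2)·1 + 9·1) = (4, 2, 4)
w2 = Sw1 = (7·4 + 0·2 + (-3)·4; 0·4 + 4·2 + (-2)·4; (-3)·4 + (-2)·2 + 9·4) = (16, 0, 20)
Ratio at component: 16 / 4 = 4.000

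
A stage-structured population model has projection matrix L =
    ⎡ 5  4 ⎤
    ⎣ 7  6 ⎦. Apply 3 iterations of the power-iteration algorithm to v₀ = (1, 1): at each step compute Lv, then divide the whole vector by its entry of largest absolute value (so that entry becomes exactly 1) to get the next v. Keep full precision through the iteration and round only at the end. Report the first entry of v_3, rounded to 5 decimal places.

0.68787

Lv0 = (9.000000, 13.000000); divide by 13.000000 → v1 = (0.692308, 1.000000)
Lv1 = (7.461538, 10.846154); divide by 10.846154 → v2 = (0.687943, 1.000000)
Lv2 = (7.439716, 10.815603); divide by 10.815603 → v3 = (0.687869, 1.000000)
Requested entry of v3: 1049/1525 = 0.68787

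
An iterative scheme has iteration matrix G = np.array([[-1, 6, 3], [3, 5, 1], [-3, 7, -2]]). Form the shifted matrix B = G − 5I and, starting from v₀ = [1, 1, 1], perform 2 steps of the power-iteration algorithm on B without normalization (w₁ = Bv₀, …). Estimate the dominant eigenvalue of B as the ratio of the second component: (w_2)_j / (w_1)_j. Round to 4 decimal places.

1.5000

B = G − 5I has rows (-6, 6, 3); (3, 0, 1); (-3, 7, -7)
w1 = Bv₀ = ((-6)·1 + 6·1 + 3·1; 3·1 + 0·1 + 1·1; (-3)·1 + 7·1 + (-7)·1) = (3, 4, -3)
w2 = Bw1 = ((-6)·3 + 6·4 + 3·(-3); 3·3 + 0·4 + 1·(-3); (-3)·3 + 7·4 + (-7)·(-3)) = (-3, 6, 40)
Ratio: 6/4 = 1.5000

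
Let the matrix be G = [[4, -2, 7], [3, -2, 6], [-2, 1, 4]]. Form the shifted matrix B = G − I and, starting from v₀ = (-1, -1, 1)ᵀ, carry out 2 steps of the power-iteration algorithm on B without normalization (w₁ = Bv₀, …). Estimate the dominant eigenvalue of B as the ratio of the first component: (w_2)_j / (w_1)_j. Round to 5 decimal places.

5.66667

B = G − I has rows (3, -2, 7); (3, -3, 6); (-2, 1, 3)
w1 = Bv₀ = (6, 6, 4)
w2 = Bw1 = (34, 24, 6)
Ratio: 34/6 = 5.66667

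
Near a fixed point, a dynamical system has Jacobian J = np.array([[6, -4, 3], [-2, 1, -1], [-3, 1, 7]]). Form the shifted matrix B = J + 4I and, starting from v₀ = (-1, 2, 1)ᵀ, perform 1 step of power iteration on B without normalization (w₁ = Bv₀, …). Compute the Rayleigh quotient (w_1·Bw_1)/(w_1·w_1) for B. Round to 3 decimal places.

μ ≈ 11.065

B = J + 4I has rows (10, -4, 3); (-2, 5, -1); (-3, 1, 11)
w1 = Bv₀ = (10·(-1) + (-4)·2 + 3·1; (-2)·(-1) + 5·2 + (-1)·1; (-3)·(-1) + 1·2 + 11·1) = (-15, 11, 16)
Bw1 = (-146, 69, 232)
w1·Bw1 = 6661; w1·w1 = 602; μ ≈ 6661/602 = 11.065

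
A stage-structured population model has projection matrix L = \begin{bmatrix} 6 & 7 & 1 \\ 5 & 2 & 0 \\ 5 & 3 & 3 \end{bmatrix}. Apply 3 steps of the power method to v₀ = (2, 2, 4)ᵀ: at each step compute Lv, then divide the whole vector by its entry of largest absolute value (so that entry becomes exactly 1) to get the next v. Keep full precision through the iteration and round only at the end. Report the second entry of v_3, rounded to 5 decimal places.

0.56164

Lv0 = (30.000000, 14.000000, 28.000000); divide by 30.000000 → v1 = (1.000000, 0.466667, 0.933333)
Lv1 = (10.200000, 5.933333, 9.200000); divide by 10.200000 → v2 = (1.000000, 0.581699, 0.901961)
Lv2 = (10.973856, 6.163399, 9.450980); divide by 10.973856 → v3 = (1.000000, 0.561644, 0.861227)
Requested entry of v3: 1886/3358 = 0.56164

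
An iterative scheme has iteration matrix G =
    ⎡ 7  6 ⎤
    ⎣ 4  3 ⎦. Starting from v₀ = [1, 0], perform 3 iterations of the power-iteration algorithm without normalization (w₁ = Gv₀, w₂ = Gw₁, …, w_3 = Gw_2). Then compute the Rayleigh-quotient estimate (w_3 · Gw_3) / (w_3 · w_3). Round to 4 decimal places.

λ ≈ 10.2915

w1 = Gv₀ = (7·1 + 6·0; 4·1 + 3·0) = (7, 4)
w2 = Gw1 = (7·7 + 6·4; 4·7 + 3·4) = (73, 40)
w3 = Gw2 = (751, 412)
Gw3 = (7729, 4240)
w3·Gw3 = 751·7729 + 412·4240 = 7551359; w3·w3 = 751·751 + 412·412 = 733745
λ ≈ 7551359/733745 = 10.2915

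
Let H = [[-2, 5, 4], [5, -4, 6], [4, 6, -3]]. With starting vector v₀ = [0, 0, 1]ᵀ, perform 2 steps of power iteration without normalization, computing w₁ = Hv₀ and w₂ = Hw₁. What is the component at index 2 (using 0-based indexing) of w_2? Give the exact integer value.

w1 = Hv₀ = (4, 6, -3)
w2 = Hw1 = (10, -22, 61)
The requested component of w2 is 61.

61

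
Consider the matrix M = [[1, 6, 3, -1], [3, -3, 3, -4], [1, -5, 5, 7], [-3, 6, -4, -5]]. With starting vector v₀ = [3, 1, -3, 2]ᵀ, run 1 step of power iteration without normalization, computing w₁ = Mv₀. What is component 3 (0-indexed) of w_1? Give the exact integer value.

-1

w1 = Mv₀ = (-2, -11, -3, -1)
The requested component of w1 is -1.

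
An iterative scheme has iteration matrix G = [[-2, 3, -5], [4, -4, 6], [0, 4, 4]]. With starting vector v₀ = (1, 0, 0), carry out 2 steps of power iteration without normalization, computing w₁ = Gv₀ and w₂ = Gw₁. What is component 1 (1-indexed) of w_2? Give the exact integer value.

16

w1 = Gv₀ = (-2, 4, 0)
w2 = Gw1 = (16, -24, 16)
The requested component of w2 is 16.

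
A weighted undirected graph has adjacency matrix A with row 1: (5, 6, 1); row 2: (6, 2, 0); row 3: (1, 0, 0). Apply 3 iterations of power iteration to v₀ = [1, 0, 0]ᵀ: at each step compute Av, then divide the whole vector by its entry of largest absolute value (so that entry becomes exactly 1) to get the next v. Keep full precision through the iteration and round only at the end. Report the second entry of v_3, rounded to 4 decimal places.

Av0 = (5.00000, 6.00000, 1.00000); divide by 6.00000 → v1 = (0.83333, 1.00000, 0.16667)
Av1 = (10.33333, 7.00000, 0.83333); divide by 10.33333 → v2 = (1.00000, 0.67742, 0.08065)
Av2 = (9.14516, 7.35484, 1.00000); divide by 9.14516 → v3 = (1.00000, 0.80423, 0.10935)
Requested entry of v3: 456/567 = 0.8042

0.8042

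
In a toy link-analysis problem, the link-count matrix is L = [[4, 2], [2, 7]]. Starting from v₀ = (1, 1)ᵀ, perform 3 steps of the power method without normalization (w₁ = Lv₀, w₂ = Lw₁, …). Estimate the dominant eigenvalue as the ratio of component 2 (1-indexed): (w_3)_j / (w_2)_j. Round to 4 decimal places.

8.1200

w1 = Lv₀ = (4·1 + 2·1; 2·1 + 7·1) = (6, 9)
w2 = Lw1 = (4·6 + 2·9; 2·6 + 7·9) = (42, 75)
w3 = Lw2 = (318, 609)
Ratio at component: 609 / 75 = 8.1200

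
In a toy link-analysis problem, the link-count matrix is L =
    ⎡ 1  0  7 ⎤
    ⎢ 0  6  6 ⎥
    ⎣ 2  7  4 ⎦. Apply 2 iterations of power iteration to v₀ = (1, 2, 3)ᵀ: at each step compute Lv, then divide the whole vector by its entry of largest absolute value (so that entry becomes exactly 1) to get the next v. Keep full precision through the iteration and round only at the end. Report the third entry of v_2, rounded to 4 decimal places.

1.0000

Lv0 = (22.00000, 30.00000, 28.00000); divide by 30.00000 → v1 = (0.73333, 1.00000, 0.93333)
Lv1 = (7.26667, 11.60000, 12.20000); divide by 12.20000 → v2 = (0.59563, 0.95082, 1.00000)
Requested entry of v2: 366/366 = 1.0000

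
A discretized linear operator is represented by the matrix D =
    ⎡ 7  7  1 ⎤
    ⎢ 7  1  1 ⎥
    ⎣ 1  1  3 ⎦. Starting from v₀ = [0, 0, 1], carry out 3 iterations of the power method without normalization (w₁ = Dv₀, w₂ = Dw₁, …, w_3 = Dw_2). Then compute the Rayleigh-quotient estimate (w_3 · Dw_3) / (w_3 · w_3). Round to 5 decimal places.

λ ≈ 11.76899

w1 = Dv₀ = (7·0 + 7·0 + 1·1; 7·0 + 1·0 + 1·1; 1·0 + 1·0 + 3·1) = (1, 1, 3)
w2 = Dw1 = (7·1 + 7·1 + 1·3; 7·1 + 1·1 + 1·3; 1·1 + 1·1 + 3·3) = (17, 11, 11)
w3 = Dw2 = (207, 141, 61)
Dw3 = (2497, 1651, 531)
w3·Dw3 = 207·2497 + 141·1651 + 61·531 = 782061; w3·w3 = 207·207 + 141·141 + 61·61 = 66451
λ ≈ 782061/66451 = 11.76899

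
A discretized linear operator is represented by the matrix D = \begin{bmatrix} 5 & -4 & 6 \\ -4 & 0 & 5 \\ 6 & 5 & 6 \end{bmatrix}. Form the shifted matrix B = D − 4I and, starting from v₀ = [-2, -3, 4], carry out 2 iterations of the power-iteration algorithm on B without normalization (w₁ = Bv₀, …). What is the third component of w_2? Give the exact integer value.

366

B = D − 4I has rows (1, -4, 6); (-4, -4, 5); (6, 5, 2)
w1 = Bv₀ = (1·(-2) + (-4)·(-3) + 6·4; (-4)·(-2) + (-4)·(-3) + 5·4; 6·(-2) + 5·(-3) + 2·4) = (34, 40, -19)
w2 = Bw1 = (1·34 + (-4)·40 + 6·(-19); (-4)·34 + (-4)·40 + 5·(-19); 6·34 + 5·40 + 2·(-19)) = (-240, -391, 366)
Requested component of w2: 366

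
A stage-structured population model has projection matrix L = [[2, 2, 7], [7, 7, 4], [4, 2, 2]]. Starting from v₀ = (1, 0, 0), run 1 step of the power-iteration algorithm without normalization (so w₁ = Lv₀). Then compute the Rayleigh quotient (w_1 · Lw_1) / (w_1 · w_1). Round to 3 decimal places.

w1 = Lv₀ = (2, 7, 4)
Lw1 = (46, 79, 30)
w1·Lw1 = 2·46 + 7·79 + 4·30 = 765; w1·w1 = 2·2 + 7·7 + 4·4 = 69
λ ≈ 765/69 = 11.087

λ ≈ 11.087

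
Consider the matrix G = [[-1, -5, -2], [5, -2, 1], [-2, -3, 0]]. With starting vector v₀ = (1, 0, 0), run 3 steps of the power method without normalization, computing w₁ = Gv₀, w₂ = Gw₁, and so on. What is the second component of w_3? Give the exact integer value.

w1 = Gv₀ = ((-1)·1 + (-5)·0 + (-2)·0; 5·1 + (-2)·0 + 1·0; (-2)·1 + (-3)·0 + 0·0) = (-1, 5, -2)
w2 = Gw1 = ((-1)·(-1) + (-5)·5 + (-2)·(-2); 5·(-1) + (-2)·5 + 1·(-2); (-2)·(-1) + (-3)·5 + 0·(-2)) = (-20, -17, -13)
w3 = Gw2 = (131, -79, 91)
The requested component of w3 is -79.

-79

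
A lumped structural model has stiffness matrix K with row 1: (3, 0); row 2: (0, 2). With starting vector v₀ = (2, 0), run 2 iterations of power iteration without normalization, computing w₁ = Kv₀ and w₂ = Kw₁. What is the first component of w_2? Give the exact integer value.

18

w1 = Kv₀ = (6, 0)
w2 = Kw1 = (18, 0)
The requested component of w2 is 18.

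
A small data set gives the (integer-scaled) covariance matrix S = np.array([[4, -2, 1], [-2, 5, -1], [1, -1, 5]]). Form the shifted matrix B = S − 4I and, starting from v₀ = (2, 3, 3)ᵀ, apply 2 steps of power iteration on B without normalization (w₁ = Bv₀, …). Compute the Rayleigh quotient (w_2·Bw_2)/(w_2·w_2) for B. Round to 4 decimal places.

B = S − 4I has rows (0, -2, 1); (-2, 1, -1); (1, -1, 1)
w1 = Bv₀ = (-3, -4, 2)
w2 = Bw1 = (10, 0, 3)
Bw2 = (3, -23, 13)
w2·Bw2 = 69; w2·w2 = 109; μ ≈ 69/109 = 0.6330

0.6330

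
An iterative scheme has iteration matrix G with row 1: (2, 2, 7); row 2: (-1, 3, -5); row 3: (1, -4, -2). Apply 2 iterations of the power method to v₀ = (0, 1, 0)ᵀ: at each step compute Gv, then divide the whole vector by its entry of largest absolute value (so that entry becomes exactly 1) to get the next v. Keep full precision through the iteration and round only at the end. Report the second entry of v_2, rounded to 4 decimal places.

1.0000

Gv0 = (2.00000, 3.00000, -4.00000); divide by -4.00000 → v1 = (-0.50000, -0.75000, 1.00000)
Gv1 = (4.50000, -6.75000, 0.50000); divide by -6.75000 → v2 = (-0.66667, 1.00000, -0.07407)
Requested entry of v2: 27/27 = 1.0000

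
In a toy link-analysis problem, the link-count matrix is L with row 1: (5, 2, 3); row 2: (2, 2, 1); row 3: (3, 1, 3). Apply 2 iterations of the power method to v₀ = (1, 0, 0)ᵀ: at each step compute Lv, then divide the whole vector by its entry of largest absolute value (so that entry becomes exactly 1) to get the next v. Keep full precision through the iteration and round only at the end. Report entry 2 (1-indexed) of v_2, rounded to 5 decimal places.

Lv0 = (5.000000, 2.000000, 3.000000); divide by 5.000000 → v1 = (1.000000, 0.400000, 0.600000)
Lv1 = (7.600000, 3.400000, 5.200000); divide by 7.600000 → v2 = (1.000000, 0.447368, 0.684211)
Requested entry of v2: 17/38 = 0.44737

0.44737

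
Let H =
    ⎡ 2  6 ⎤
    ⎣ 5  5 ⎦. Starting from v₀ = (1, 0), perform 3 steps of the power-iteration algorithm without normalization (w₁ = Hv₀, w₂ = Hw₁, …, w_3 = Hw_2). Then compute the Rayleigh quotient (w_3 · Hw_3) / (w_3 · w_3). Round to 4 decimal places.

λ ≈ 9.1932

w1 = Hv₀ = (2·1 + 6·0; 5·1 + 5·0) = (2, 5)
w2 = Hw1 = (2·2 + 6·5; 5·2 + 5·5) = (34, 35)
w3 = Hw2 = (278, 345)
Hw3 = (2626, 3115)
w3·Hw3 = 278·2626 + 345·3115 = 1804703; w3·w3 = 278·278 + 345·345 = 196309
λ ≈ 1804703/196309 = 9.1932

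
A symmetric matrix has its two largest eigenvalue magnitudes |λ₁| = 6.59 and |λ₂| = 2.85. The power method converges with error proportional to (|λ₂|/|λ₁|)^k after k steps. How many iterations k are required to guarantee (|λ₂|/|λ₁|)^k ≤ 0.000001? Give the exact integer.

|λ₂/λ₁| = 2.85/6.59 = 0.43247
Need k ≥ ln(0.000001) / ln(0.43247) = -13.8155 / -0.8382 ≈ 16.482
Smallest integer k satisfying the bound: 17

17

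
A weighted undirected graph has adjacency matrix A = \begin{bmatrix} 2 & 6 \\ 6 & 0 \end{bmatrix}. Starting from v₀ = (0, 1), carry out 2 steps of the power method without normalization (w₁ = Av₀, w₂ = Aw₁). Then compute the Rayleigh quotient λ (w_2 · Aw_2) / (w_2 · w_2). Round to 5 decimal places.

3.80000

w1 = Av₀ = (6, 0)
w2 = Aw1 = (12, 36)
Aw2 = (240, 72)
w2·Aw2 = 12·240 + 36·72 = 5472; w2·w2 = 12·12 + 36·36 = 1440
λ ≈ 5472/1440 = 3.80000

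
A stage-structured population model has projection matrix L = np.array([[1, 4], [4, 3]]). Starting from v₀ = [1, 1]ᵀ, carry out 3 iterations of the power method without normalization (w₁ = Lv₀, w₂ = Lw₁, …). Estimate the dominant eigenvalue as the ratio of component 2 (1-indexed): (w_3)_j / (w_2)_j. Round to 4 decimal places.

w1 = Lv₀ = (5, 7)
w2 = Lw1 = (33, 41)
w3 = Lw2 = (197, 255)
Ratio at component: 255 / 41 = 6.2195

6.2195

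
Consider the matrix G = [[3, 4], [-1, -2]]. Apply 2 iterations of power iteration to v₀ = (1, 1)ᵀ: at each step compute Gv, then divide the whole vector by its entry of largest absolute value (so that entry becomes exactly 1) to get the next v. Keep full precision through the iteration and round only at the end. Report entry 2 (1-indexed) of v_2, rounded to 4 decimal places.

Gv0 = (7.00000, -3.00000); divide by 7.00000 → v1 = (1.00000, -0.42857)
Gv1 = (1.28571, -0.14286); divide by 1.28571 → v2 = (1.00000, -0.11111)
Requested entry of v2: -1/9 = -0.1111

-0.1111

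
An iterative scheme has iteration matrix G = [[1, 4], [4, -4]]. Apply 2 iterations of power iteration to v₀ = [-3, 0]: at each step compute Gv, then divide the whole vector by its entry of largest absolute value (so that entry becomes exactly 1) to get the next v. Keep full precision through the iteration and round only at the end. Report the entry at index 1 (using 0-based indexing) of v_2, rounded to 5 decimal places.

Gv0 = (-3.000000, -12.000000); divide by -12.000000 → v1 = (0.250000, 1.000000)
Gv1 = (4.250000, -3.000000); divide by 4.250000 → v2 = (1.000000, -0.705882)
Requested entry of v2: 36/-51 = -0.70588

-0.70588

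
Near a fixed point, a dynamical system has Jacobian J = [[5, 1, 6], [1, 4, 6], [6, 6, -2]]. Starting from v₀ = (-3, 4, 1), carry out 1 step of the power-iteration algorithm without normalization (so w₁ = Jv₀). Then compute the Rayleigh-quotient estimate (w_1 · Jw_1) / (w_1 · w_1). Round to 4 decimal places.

λ ≈ 5.0224

w1 = Jv₀ = (5·(-3) + 1·4 + 6·1; 1·(-3) + 4·4 + 6·1; 6·(-3) + 6·4 + (-2)·1) = (-5, 19, 4)
Jw1 = (18, 95, 76)
w1·Jw1 = (-5)·18 + 19·95 + 4·76 = 2019; w1·w1 = (-5)·(-5) + 19·19 + 4·4 = 402
λ ≈ 2019/402 = 5.0224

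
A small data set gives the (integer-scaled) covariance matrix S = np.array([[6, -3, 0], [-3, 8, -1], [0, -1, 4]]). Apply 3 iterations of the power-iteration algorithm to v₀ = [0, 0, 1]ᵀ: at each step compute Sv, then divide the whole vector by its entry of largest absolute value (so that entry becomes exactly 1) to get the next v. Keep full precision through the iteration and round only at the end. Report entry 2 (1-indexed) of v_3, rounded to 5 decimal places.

1.00000

Sv0 = (0.000000, -1.000000, 4.000000); divide by 4.000000 → v1 = (0.000000, -0.250000, 1.000000)
Sv1 = (0.750000, -3.000000, 4.250000); divide by 4.250000 → v2 = (0.176471, -0.705882, 1.000000)
Sv2 = (3.176471, -7.176471, 4.705882); divide by -7.176471 → v3 = (-0.442623, 1.000000, -0.655738)
Requested entry of v3: -122/-122 = 1.00000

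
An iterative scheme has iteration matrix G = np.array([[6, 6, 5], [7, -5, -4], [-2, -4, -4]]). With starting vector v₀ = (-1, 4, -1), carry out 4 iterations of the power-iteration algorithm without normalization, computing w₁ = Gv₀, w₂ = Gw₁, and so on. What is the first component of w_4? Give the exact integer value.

-12408

w1 = Gv₀ = (6·(-1) + 6·4 + 5·(-1); 7·(-1) + (-5)·4 + (-4)·(-1); (-2)·(-1) + (-4)·4 + (-4)·(-1)) = (13, -23, -10)
w2 = Gw1 = (6·13 + 6·(-23) + 5·(-10); 7·13 + (-5)·(-23) + (-4)·(-10); (-2)·13 + (-4)·(-23) + (-4)·(-10)) = (-110, 246, 106)
w3 = Gw2 = (1346, -2424, -1188)
w4 = Gw3 = (-12408, 26294, 11756)
The requested component of w4 is -12408.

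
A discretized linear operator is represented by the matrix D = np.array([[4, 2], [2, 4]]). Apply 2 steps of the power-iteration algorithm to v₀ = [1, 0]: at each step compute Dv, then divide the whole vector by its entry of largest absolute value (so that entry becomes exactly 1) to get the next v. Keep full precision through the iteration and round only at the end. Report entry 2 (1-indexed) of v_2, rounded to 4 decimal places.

0.8000

Dv0 = (4.00000, 2.00000); divide by 4.00000 → v1 = (1.00000, 0.50000)
Dv1 = (5.00000, 4.00000); divide by 5.00000 → v2 = (1.00000, 0.80000)
Requested entry of v2: 16/20 = 0.8000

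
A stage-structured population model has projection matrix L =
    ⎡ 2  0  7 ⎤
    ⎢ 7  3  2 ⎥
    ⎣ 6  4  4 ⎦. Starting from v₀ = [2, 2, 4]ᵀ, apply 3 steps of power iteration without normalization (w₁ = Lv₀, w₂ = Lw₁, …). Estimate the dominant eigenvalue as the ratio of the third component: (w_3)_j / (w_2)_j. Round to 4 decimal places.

w1 = Lv₀ = (2·2 + 0·2 + 7·4; 7·2 + 3·2 + 2·4; 6·2 + 4·2 + 4·4) = (32, 28, 36)
w2 = Lw1 = (2·32 + 0·28 + 7·36; 7·32 + 3·28 + 2·36; 6·32 + 4·28 + 4·36) = (316, 380, 448)
w3 = Lw2 = (3768, 4248, 5208)
Ratio at component: 5208 / 448 = 11.6250

11.6250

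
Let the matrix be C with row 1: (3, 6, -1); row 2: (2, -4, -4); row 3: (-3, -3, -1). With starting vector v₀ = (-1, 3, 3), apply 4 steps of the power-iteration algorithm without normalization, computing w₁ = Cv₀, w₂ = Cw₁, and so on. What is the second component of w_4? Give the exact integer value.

w1 = Cv₀ = (12, -26, -9)
w2 = Cw1 = (-111, 164, 51)
w3 = Cw2 = (600, -1082, -210)
w4 = Cw3 = (-4482, 6368, 1656)
The requested component of w4 is 6368.

6368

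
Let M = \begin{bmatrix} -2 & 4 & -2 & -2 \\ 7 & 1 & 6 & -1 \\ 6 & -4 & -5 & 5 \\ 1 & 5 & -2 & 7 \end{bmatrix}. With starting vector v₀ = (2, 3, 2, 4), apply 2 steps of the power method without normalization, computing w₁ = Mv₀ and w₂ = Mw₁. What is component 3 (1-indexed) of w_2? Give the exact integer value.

w1 = Mv₀ = (-4, 25, 10, 41)
w2 = Mw1 = (6, 16, 31, 388)
The requested component of w2 is 31.

31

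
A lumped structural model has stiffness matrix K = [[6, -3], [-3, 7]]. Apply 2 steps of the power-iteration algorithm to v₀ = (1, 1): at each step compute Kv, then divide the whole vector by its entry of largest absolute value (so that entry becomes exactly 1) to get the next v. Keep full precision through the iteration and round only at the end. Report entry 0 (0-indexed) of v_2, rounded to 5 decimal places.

0.31579

Kv0 = (3.000000, 4.000000); divide by 4.000000 → v1 = (0.750000, 1.000000)
Kv1 = (1.500000, 4.750000); divide by 4.750000 → v2 = (0.315789, 1.000000)
Requested entry of v2: 6/19 = 0.31579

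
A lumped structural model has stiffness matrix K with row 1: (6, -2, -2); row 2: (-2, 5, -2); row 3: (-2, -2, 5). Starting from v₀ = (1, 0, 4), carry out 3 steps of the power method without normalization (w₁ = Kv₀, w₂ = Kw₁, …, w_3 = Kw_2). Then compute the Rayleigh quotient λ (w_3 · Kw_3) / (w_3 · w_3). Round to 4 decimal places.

7.0518

w1 = Kv₀ = (6·1 + (-2)·0 + (-2)·4; (-2)·1 + 5·0 + (-2)·4; (-2)·1 + (-2)·0 + 5·4) = (-2, -10, 18)
w2 = Kw1 = (6·(-2) + (-2)·(-10) + (-2)·18; (-2)·(-2) + 5·(-10) + (-2)·18; (-2)·(-2) + (-2)·(-10) + 5·18) = (-28, -82, 114)
w3 = Kw2 = (-232, -582, 790)
Kw3 = (-1808, -4026, 5578)
w3·Kw3 = (-232)·(-1808) + (-582)·(-4026) + 790·5578 = 7169208; w3·w3 = (-232)·(-232) + (-582)·(-582) + 790·790 = 1016648
λ ≈ 7169208/1016648 = 7.0518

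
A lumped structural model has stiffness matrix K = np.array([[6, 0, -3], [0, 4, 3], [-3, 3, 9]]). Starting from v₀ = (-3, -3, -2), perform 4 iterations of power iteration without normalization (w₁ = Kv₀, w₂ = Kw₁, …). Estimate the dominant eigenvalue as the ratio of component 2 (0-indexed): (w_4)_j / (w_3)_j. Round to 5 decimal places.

11.27778

w1 = Kv₀ = (6·(-3) + 0·(-3) + (-3)·(-2); 0·(-3) + 4·(-3) + 3·(-2); (-3)·(-3) + 3·(-3) + 9·(-2)) = (-12, -18, -18)
w2 = Kw1 = (6·(-12) + 0·(-18) + (-3)·(-18); 0·(-12) + 4·(-18) + 3·(-18); (-3)·(-12) + 3·(-18) + 9·(-18)) = (-18, -126, -180)
w3 = Kw2 = (432, -1044, -1944)
w4 = Kw3 = (8424, -10008, -21924)
Ratio at component: -21924 / -1944 = 11.27778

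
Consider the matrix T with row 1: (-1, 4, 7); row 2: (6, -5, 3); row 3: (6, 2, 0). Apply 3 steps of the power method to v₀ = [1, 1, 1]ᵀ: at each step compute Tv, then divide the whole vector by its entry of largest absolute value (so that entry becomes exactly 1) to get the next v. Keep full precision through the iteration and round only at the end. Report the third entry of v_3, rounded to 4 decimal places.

0.7463

Tv0 = (10.00000, 4.00000, 8.00000); divide by 10.00000 → v1 = (1.00000, 0.40000, 0.80000)
Tv1 = (6.20000, 6.40000, 6.80000); divide by 6.80000 → v2 = (0.91176, 0.94118, 1.00000)
Tv2 = (9.85294, 3.76471, 7.35294); divide by 9.85294 → v3 = (1.00000, 0.38209, 0.74627)
Requested entry of v3: 500/670 = 0.7463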